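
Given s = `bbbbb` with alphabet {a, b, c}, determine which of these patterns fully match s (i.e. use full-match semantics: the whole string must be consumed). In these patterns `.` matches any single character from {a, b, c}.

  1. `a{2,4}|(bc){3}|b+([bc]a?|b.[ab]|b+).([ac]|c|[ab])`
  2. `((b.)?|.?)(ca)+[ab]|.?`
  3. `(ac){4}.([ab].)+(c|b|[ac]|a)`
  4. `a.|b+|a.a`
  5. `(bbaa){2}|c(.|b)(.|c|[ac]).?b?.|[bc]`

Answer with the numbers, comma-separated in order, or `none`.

1, 4

1 → match
2 → no match
3 → no match — must start with `ac`
4 → match
5 → no match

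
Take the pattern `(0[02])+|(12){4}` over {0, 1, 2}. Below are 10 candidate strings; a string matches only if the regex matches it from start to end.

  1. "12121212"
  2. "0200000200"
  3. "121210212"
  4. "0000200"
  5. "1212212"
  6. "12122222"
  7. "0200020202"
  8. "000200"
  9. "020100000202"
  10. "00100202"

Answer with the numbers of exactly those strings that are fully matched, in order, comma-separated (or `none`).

1, 2, 7, 8

1 → match
2 → match
3 → no match
4 → no match
5 → no match
6 → no match
7 → match
8 → match
9 → no match
10 → no match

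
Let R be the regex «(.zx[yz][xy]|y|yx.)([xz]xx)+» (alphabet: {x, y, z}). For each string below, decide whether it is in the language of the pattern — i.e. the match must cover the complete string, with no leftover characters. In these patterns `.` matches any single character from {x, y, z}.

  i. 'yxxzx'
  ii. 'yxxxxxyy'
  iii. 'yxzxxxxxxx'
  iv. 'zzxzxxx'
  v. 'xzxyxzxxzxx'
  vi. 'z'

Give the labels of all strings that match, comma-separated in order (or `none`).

i → no match — must end with 'xx'
ii → no match — must end with 'xx'
iii → no match
iv → no match
v → match
vi → no match — must end with 'xx'

v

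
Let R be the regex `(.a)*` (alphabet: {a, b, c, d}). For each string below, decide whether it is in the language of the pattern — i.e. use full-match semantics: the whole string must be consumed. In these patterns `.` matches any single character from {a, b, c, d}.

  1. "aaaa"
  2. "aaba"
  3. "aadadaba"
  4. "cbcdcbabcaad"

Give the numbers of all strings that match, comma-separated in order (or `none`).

1 → match
2 → match
3 → match
4 → no match

1, 2, 3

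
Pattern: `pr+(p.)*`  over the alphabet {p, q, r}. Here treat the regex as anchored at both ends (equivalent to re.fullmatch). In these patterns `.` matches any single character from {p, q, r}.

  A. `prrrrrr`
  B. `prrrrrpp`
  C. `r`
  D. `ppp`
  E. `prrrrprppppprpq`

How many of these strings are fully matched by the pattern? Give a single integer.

A → match
B → match
C → no match — must start with `pr`
D → no match — must start with `pr`
E → match
Total matched: 3

3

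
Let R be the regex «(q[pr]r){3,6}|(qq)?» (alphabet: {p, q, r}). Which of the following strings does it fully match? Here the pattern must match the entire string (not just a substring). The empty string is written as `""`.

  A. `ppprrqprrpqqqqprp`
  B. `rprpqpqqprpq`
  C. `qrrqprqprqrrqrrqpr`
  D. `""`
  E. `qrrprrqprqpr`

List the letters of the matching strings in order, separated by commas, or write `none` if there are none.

A → no match
B → no match
C → match
D → match
E → no match

C, D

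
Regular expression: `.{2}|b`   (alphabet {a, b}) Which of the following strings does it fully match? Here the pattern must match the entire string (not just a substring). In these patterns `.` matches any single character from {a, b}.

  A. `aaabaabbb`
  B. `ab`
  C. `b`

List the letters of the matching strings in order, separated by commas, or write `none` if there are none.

A → no match
B → match
C → match

B, C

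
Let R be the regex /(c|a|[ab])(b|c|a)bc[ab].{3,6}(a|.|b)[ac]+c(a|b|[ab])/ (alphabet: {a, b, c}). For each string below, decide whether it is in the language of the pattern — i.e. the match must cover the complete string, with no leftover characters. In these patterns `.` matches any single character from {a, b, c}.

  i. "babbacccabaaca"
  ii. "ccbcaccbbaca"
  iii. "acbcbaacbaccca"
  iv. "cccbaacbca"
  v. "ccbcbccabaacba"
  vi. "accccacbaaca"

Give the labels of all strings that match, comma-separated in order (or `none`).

i → no match
ii → match
iii → match
iv → no match
v → no match
vi → no match

ii, iii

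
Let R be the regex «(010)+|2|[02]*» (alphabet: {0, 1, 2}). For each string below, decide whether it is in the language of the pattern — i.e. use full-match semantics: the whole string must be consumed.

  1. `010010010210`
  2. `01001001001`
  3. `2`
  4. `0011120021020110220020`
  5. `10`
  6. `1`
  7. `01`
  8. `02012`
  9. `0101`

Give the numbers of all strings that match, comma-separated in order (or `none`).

3

1. `010010010210` → no match
2. `01001001001` → no match
3. `2` → match
4 → no match
5. `10` → no match
6. `1` → no match
7. `01` → no match
8. `02012` → no match
9. `0101` → no match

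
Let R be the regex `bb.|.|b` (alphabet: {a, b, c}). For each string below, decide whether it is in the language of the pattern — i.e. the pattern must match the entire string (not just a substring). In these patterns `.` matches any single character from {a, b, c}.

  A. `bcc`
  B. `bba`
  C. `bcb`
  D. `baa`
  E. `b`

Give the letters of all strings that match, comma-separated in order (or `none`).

A → no match
B → match
C → no match
D → no match
E → match

B, E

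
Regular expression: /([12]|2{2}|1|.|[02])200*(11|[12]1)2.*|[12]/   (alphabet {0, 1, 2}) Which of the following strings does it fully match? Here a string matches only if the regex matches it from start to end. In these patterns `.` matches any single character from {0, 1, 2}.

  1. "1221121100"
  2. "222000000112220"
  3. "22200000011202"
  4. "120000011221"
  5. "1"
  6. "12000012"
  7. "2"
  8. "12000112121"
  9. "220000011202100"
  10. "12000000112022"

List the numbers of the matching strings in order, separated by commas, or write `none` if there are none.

2, 3, 4, 5, 7, 8, 9, 10

1 → no match
2 → match
3 → match
4 → match
5 → match
6 → no match
7 → match
8 → match
9 → match
10 → match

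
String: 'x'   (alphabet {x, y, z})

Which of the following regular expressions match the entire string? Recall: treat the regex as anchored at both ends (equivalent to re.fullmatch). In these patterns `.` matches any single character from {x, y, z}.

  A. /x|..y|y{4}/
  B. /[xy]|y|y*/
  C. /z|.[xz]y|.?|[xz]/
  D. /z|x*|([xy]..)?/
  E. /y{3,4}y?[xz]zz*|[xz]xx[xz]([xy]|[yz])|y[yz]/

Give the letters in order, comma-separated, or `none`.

A → match
B → match
C → match
D → match
E → no match

A, B, C, D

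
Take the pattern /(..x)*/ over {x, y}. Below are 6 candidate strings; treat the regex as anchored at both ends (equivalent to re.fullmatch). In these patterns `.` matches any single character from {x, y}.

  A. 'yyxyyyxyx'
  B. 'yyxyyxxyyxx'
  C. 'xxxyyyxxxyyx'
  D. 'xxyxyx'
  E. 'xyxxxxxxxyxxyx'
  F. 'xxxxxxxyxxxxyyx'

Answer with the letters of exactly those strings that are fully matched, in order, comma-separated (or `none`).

A → no match
B → no match
C → no match
D → no match
E → no match
F → match

F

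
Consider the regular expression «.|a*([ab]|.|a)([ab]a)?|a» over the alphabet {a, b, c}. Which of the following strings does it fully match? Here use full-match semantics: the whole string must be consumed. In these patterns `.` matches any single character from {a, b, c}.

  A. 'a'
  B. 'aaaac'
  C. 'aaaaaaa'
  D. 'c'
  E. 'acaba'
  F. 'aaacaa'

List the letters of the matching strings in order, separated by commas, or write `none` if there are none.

A. 'a' → match
B. 'aaaac' → match
C. 'aaaaaaa' → match
D. 'c' → match
E. 'acaba' → no match
F. 'aaacaa' → match

A, B, C, D, F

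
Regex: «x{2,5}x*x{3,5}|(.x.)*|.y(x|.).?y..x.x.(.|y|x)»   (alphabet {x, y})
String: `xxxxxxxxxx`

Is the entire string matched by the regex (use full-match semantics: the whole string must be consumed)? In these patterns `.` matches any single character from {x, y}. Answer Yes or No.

Yes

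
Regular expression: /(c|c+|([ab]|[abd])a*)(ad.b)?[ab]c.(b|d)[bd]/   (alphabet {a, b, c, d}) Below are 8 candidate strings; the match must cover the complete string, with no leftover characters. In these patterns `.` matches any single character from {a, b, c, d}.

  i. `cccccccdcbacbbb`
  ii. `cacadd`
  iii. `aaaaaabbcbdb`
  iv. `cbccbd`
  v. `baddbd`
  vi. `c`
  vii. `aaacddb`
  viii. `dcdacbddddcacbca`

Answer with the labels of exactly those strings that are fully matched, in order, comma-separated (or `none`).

i → no match
ii → match
iii → no match
iv → match
v → no match
vi → no match
vii → match
viii → no match

ii, iv, vii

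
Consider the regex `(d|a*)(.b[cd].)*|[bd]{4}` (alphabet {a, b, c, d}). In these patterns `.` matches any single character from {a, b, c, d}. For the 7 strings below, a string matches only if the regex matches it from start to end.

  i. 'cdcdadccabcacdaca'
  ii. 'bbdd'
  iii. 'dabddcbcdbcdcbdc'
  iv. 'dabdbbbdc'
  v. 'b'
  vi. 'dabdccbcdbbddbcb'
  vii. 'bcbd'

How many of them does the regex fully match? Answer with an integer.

2

i → no match
ii → match
iii → no match
iv → match
v → no match
vi → no match
vii → no match
Total matched: 2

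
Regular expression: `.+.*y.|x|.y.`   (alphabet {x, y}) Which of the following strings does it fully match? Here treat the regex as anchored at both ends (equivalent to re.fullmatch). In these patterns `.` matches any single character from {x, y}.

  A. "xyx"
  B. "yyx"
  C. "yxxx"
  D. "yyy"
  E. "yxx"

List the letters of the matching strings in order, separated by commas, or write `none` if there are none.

A → match
B → match
C → no match
D → match
E → no match

A, B, D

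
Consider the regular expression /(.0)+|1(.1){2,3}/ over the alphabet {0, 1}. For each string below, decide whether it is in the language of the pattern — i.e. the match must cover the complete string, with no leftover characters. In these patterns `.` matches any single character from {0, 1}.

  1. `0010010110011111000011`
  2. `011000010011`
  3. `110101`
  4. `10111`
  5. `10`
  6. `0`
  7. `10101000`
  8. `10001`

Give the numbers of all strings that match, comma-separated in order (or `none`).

4, 5, 7

1 → no match
2. `011000010011` → no match
3. `110101` → no match
4. `10111` → match
5. `10` → match
6. `0` → no match
7. `10101000` → match
8. `10001` → no match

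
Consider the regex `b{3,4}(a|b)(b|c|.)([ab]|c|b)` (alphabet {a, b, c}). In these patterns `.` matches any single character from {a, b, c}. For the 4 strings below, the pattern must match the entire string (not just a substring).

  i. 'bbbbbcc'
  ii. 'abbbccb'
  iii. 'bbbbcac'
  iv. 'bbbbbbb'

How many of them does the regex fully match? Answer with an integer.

2

i. 'bbbbbcc' → match
ii. 'abbbccb' → no match — must start with 'b'
iii. 'bbbbcac' → no match
iv. 'bbbbbbb' → match
Total matched: 2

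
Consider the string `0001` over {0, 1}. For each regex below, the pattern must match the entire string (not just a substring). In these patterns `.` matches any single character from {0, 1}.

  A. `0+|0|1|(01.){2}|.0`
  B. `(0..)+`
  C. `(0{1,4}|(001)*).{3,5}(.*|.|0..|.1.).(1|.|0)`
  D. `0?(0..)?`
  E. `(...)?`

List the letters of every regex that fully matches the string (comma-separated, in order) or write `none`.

D

A → no match
B → no match
C → no match
D → match
E → no match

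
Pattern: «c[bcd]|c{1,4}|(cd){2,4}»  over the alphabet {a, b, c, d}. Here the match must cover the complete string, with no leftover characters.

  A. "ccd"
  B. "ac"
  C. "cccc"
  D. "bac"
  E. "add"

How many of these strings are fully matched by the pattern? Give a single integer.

1

A → no match
B → no match
C → match
D → no match
E → no match
Total matched: 1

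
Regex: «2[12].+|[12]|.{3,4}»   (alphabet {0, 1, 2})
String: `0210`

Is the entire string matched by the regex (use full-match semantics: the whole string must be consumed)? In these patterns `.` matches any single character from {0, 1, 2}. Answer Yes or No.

Yes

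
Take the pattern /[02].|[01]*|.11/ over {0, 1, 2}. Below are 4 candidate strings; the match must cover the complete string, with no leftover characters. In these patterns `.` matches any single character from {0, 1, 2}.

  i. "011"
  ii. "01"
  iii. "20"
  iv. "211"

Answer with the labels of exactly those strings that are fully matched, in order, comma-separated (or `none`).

i → match
ii → match
iii → match
iv → match

i, ii, iii, iv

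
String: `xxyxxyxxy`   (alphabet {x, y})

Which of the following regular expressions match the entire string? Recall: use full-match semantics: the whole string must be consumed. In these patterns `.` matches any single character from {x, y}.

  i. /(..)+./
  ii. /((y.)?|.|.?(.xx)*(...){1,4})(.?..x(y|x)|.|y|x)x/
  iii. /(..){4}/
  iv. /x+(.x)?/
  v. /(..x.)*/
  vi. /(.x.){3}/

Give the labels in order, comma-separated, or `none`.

i → match
ii → no match — must end with `x`
iii → no match
iv → no match
v → no match
vi → match

i, vi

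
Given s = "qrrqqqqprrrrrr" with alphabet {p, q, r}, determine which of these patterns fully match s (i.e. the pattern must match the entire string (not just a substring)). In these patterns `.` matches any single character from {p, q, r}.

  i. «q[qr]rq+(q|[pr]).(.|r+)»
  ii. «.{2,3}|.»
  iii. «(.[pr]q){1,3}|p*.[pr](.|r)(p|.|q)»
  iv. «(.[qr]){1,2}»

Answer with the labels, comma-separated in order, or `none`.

i

i → match
ii → no match
iii → no match
iv → no match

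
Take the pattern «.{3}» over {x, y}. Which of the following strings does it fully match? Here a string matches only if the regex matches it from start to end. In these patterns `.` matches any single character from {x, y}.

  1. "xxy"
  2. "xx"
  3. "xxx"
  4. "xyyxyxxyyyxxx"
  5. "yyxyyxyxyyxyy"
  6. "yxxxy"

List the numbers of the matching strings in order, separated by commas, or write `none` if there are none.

1, 3

1 → match
2 → no match
3 → match
4 → no match
5 → no match
6 → no match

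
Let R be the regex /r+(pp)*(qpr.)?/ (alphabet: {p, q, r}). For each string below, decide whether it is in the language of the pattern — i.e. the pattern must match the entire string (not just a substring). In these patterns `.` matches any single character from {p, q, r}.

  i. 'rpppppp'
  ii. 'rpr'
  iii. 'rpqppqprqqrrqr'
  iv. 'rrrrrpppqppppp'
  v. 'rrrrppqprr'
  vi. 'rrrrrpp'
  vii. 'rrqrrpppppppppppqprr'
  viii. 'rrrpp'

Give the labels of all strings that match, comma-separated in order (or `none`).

i → match
ii → no match
iii → no match
iv → no match
v → match
vi → match
vii → no match
viii → match

i, v, vi, viii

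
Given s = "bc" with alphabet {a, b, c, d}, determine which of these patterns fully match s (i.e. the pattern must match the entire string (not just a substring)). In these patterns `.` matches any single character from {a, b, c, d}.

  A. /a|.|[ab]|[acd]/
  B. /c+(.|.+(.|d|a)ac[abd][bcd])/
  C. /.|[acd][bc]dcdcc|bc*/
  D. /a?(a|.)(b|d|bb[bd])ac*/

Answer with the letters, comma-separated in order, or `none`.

C

A → no match
B → no match — must start with "c"
C → match
D → no match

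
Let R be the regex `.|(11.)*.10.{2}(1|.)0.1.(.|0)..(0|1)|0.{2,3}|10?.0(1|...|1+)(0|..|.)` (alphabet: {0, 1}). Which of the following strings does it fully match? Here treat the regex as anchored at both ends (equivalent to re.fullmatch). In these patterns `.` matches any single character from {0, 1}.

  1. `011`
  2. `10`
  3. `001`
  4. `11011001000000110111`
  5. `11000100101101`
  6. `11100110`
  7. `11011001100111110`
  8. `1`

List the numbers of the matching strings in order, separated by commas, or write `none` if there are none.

1, 3, 4, 5, 7, 8

1 → match
2 → no match
3 → match
4 → match
5 → match
6 → no match
7 → match
8 → match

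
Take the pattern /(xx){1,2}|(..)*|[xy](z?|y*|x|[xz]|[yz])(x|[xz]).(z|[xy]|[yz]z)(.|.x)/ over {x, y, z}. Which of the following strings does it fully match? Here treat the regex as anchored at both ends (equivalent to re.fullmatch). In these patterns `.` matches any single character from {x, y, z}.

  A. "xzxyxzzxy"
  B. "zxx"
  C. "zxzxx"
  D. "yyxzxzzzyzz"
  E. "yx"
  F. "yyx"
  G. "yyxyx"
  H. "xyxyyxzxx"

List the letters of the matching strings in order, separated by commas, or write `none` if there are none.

E

A → no match
B → no match
C → no match
D → no match
E → match
F → no match
G → no match
H → no match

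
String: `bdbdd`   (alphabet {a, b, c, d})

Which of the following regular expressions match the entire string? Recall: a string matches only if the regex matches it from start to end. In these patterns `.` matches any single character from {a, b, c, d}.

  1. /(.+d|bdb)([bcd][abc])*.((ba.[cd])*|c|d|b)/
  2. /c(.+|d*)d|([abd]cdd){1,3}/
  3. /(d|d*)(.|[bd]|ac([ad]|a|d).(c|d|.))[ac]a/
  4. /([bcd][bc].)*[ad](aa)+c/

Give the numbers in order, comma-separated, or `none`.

1

1 → match
2 → no match
3 → no match — must end with `a`
4 → no match — must end with `aac`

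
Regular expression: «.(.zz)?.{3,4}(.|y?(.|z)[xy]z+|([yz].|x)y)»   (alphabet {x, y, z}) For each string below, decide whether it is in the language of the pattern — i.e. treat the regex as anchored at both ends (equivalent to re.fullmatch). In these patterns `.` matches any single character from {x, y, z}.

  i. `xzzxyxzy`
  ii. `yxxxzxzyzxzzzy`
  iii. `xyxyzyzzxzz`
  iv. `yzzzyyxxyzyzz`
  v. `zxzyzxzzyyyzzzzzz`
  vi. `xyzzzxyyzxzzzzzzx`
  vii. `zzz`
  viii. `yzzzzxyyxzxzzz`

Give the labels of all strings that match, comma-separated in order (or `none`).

iv

i → no match
ii → no match
iii → no match
iv → match
v → no match
vi → no match
vii → no match
viii → no match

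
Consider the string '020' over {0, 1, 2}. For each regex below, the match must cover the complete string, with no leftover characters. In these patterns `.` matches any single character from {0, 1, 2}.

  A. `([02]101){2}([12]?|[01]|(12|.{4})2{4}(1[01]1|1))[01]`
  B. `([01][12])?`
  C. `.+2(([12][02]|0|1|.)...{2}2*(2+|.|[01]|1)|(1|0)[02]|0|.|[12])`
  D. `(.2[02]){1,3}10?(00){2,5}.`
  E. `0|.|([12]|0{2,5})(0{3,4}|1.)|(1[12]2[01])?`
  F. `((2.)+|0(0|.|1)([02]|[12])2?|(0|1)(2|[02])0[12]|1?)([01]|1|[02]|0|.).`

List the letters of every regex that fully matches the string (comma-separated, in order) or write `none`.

A → no match
B → no match
C → match
D → no match
E → no match
F → no match

C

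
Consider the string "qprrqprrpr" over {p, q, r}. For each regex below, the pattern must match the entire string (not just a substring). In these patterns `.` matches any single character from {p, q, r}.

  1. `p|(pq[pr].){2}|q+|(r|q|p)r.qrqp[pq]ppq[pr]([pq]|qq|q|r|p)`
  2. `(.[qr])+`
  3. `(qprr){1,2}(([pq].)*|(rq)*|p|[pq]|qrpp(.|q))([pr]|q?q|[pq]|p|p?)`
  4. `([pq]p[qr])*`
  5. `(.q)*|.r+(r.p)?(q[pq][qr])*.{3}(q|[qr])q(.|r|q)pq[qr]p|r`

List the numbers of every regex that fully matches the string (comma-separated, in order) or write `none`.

3

1 → no match
2 → no match
3 → match
4 → no match
5 → no match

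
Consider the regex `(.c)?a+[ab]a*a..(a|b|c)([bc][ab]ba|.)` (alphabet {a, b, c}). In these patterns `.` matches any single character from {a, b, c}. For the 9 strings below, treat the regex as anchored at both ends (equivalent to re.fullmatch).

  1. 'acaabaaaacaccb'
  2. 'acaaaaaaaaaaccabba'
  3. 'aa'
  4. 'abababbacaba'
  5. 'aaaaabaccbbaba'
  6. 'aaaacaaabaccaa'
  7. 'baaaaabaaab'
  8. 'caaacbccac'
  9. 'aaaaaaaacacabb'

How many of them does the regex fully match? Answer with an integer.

1 → no match
2 → no match
3 → no match
4 → no match
5 → match
6 → no match
7 → no match
8 → no match
9 → no match
Total matched: 1

1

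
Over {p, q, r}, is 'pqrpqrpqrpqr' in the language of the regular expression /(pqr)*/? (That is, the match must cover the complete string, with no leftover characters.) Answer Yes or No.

Yes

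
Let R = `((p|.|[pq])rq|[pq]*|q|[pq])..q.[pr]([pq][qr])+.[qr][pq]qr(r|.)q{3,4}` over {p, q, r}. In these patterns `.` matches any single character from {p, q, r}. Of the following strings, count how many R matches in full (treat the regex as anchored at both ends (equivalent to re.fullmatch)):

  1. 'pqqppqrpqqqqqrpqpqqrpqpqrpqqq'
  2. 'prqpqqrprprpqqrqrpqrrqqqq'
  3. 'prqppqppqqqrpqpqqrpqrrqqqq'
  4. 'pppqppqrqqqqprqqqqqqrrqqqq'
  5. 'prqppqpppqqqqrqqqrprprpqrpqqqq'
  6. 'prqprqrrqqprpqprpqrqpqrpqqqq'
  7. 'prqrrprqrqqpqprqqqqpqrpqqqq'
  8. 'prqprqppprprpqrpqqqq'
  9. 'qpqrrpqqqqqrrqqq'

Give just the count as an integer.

8

1 → match
2 → no match
3 → match
4 → match
5 → match
6 → match
7 → match
8 → match
9 → match
Total matched: 8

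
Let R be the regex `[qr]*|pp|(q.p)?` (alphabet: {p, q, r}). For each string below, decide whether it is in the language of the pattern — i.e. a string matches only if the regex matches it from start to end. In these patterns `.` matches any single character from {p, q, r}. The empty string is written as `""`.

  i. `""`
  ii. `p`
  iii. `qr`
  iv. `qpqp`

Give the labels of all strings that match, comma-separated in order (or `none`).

i, iii

i. `""` → match
ii. `p` → no match
iii. `qr` → match
iv. `qpqp` → no match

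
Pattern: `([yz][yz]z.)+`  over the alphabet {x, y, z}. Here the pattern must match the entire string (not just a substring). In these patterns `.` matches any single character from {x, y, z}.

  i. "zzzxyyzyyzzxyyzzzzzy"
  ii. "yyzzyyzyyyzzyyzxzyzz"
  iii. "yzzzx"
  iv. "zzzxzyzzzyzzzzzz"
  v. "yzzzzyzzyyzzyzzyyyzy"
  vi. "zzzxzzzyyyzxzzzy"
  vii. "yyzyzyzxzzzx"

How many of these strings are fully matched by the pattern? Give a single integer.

6

i → match
ii → match
iii → no match
iv → match
v → match
vi → match
vii → match
Total matched: 6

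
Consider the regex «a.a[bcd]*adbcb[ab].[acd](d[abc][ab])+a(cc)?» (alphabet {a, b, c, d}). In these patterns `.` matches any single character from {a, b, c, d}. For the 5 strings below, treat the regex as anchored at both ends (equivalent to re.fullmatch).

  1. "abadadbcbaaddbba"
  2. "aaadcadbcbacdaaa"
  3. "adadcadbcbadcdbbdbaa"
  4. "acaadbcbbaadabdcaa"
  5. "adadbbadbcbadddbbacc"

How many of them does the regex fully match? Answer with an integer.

4

1 → match
2 → no match
3 → match
4 → match
5 → match
Total matched: 4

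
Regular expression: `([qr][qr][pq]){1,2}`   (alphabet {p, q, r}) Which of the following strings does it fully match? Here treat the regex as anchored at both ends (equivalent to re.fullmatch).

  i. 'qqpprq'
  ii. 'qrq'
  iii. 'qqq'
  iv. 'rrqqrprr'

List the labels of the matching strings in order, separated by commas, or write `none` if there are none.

ii, iii

i → no match
ii → match
iii → match
iv → no match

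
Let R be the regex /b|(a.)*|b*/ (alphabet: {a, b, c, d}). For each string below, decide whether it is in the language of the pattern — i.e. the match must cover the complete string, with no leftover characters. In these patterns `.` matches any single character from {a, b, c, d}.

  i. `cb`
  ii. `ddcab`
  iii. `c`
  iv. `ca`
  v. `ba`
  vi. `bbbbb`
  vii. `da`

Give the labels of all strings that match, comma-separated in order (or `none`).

i → no match
ii → no match
iii → no match
iv → no match
v → no match
vi → match
vii → no match

vi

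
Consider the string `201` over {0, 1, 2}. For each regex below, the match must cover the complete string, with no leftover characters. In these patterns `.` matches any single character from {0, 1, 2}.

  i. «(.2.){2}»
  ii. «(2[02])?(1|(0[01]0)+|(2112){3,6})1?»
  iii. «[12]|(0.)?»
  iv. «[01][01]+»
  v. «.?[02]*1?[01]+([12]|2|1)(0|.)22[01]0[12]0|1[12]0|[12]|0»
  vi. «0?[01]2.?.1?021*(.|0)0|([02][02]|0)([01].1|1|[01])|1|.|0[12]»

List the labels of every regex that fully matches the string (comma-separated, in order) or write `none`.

ii, vi

i → no match
ii → match
iii → no match
iv → no match
v → no match
vi → match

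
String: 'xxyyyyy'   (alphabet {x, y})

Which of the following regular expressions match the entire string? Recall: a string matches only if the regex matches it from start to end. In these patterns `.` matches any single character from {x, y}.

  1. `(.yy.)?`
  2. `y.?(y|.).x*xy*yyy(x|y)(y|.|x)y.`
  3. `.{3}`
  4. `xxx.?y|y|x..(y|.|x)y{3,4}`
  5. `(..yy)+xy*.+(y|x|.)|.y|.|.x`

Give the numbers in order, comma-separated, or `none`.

1 → no match
2 → no match — must start with 'y'
3 → no match
4 → match
5 → no match

4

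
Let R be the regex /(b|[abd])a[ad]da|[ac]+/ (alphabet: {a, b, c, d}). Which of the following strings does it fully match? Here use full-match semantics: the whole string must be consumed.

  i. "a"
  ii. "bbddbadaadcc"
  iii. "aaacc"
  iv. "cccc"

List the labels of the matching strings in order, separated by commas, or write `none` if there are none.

i → match
ii → no match
iii → match
iv → match

i, iii, iv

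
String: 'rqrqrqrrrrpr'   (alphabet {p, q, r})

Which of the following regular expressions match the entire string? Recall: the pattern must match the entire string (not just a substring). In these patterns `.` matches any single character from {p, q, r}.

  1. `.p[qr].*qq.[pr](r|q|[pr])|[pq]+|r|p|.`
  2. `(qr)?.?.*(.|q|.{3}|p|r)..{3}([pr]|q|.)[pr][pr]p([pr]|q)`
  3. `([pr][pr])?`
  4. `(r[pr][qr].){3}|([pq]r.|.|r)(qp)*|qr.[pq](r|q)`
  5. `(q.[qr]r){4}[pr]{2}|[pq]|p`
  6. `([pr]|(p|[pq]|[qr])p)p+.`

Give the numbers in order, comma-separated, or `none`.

2

1 → no match
2 → match
3 → no match
4 → no match
5 → no match
6 → no match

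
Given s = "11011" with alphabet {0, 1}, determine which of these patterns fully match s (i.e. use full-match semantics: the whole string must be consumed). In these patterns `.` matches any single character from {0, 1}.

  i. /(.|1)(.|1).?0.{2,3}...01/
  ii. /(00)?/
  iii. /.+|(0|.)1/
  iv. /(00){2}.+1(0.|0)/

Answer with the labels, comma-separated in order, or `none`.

iii

i → no match — must end with "01"
ii → no match
iii → match
iv → no match — must start with "00"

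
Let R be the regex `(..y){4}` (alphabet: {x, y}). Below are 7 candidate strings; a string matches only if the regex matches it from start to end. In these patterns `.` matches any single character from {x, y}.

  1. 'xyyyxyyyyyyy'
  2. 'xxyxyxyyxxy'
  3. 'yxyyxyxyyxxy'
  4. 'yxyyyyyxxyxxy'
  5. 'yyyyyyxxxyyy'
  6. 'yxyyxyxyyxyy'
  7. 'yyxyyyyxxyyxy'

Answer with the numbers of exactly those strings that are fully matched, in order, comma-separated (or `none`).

1 → match
2 → no match
3 → match
4 → no match
5 → no match
6 → match
7 → no match

1, 3, 6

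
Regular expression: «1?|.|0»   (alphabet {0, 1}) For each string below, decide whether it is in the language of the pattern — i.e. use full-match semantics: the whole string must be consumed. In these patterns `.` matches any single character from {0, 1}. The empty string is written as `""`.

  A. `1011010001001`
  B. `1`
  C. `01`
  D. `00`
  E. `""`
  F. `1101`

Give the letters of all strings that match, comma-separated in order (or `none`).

A → no match
B. `1` → match
C. `01` → no match
D. `00` → no match
E. `""` → match
F. `1101` → no match

B, E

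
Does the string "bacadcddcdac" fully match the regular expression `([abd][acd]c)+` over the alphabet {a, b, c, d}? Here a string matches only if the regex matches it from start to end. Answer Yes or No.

Yes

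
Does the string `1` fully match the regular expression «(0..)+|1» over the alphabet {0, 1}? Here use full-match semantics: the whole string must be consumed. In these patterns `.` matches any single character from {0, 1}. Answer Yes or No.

Yes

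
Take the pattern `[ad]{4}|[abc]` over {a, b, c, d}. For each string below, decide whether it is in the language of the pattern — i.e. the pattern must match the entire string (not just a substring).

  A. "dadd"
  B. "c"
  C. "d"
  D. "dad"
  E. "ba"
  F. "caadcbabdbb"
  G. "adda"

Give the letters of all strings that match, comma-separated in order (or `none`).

A, B, G

A. "dadd" → match
B. "c" → match
C. "d" → no match
D. "dad" → no match
E. "ba" → no match
F. "caadcbabdbb" → no match
G. "adda" → match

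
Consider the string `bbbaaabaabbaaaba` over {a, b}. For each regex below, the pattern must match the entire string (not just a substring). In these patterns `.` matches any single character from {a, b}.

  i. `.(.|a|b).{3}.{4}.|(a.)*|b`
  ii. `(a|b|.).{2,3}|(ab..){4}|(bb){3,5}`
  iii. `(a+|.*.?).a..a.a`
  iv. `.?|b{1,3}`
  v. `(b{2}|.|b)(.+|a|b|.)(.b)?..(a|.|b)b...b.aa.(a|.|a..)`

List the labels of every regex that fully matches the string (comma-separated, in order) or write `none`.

i → no match
ii → no match
iii → no match
iv → no match
v → match

v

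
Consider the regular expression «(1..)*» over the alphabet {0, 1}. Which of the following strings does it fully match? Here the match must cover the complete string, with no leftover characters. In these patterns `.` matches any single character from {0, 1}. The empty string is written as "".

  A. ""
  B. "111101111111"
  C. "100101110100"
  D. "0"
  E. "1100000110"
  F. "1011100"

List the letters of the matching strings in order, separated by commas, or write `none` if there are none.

A → match
B → match
C → match
D → no match
E → no match
F → no match

A, B, C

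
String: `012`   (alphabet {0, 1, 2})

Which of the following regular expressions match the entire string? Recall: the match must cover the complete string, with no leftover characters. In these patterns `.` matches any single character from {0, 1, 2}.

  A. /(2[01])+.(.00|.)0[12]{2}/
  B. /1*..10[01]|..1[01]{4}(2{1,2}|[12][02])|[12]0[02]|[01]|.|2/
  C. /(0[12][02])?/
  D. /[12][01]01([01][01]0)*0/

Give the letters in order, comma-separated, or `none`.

C

A → no match — must start with `2`
B → no match
C → match
D → no match — must end with `0`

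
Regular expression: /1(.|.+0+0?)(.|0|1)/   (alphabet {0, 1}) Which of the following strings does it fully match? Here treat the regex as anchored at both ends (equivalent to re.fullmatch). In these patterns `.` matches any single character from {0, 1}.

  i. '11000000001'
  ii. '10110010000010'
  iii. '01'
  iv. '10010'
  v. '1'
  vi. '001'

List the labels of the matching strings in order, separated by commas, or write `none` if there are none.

i → match
ii → no match
iii → no match — must start with '1'
iv → no match
v → no match
vi → no match — must start with '1'

i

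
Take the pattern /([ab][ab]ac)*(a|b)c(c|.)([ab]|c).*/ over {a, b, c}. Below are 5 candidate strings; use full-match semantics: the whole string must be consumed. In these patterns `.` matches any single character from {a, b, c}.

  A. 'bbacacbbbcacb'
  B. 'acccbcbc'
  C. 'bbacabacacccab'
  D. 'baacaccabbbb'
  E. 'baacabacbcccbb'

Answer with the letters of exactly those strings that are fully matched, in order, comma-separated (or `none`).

A, B, C, D, E

A → match
B → match
C → match
D → match
E → match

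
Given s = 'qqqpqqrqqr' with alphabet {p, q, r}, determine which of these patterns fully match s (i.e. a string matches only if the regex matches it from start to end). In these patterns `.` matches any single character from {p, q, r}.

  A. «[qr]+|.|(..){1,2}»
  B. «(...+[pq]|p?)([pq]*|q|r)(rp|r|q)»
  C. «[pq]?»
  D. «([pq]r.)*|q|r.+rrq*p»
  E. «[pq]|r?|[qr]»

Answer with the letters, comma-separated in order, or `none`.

A → no match
B → match
C → no match
D → no match
E → no match

B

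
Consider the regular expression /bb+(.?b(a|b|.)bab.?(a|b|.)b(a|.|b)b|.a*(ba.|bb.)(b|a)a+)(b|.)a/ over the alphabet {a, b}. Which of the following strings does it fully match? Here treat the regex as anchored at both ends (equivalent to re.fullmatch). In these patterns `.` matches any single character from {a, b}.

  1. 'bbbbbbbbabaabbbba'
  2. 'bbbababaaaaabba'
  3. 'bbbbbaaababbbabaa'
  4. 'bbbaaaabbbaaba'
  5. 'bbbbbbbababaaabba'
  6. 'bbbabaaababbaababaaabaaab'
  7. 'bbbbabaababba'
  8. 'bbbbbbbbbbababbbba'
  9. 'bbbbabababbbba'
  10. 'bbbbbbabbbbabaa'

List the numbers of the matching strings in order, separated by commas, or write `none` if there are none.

1 → match
2 → no match
3 → no match
4 → match
5 → no match
6 → no match — must end with 'a'
7 → no match
8 → match
9 → match
10 → match

1, 4, 8, 9, 10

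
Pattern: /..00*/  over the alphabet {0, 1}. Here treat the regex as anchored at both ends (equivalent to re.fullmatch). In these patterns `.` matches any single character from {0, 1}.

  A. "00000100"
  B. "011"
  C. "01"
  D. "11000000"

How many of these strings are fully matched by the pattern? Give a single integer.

1

A → no match
B → no match
C → no match
D → match
Total matched: 1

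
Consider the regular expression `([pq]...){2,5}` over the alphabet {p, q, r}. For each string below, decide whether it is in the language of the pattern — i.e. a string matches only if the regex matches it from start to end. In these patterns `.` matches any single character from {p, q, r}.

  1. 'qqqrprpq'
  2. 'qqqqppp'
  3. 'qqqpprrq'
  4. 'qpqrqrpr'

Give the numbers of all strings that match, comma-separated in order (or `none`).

1. 'qqqrprpq' → match
2. 'qqqqppp' → no match
3. 'qqqpprrq' → match
4. 'qpqrqrpr' → match

1, 3, 4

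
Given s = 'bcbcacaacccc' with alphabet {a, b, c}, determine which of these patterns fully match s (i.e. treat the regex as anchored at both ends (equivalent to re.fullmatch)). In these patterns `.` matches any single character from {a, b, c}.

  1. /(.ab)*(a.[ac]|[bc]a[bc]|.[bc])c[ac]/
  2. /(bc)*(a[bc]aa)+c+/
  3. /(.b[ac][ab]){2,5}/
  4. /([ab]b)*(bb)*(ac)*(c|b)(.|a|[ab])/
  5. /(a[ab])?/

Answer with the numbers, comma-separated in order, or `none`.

1 → no match
2 → match
3 → no match
4 → no match
5 → no match

2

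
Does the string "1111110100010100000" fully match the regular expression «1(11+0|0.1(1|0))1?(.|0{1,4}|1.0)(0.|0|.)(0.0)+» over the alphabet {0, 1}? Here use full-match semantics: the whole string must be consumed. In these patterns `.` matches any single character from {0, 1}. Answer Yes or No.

No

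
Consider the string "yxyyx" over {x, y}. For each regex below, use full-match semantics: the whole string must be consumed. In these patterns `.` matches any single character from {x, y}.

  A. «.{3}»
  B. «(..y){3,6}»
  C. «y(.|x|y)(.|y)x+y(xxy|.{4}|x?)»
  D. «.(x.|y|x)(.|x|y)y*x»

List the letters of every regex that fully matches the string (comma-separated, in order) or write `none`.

A → no match
B → no match — must end with "y"
C → no match
D → match

D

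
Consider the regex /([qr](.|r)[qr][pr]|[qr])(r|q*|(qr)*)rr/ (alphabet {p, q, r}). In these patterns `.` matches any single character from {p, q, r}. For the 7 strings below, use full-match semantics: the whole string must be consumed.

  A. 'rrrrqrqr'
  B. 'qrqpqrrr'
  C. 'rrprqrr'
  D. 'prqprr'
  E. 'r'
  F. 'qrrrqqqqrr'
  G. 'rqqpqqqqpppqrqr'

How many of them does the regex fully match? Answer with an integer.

A. 'rrrrqrqr' → no match — must end with 'rr'
B. 'qrqpqrrr' → match
C. 'rrprqrr' → no match
D. 'prqprr' → no match
E. 'r' → no match — must end with 'rr'
F. 'qrrrqqqqrr' → match
G → no match — must end with 'rr'
Total matched: 2

2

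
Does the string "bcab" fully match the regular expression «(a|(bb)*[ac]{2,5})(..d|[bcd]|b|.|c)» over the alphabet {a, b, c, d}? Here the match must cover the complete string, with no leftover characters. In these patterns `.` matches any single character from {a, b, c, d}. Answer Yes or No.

No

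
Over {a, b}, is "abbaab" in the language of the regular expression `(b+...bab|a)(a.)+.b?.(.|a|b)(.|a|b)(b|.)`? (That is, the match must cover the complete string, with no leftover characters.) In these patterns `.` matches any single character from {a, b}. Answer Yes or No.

No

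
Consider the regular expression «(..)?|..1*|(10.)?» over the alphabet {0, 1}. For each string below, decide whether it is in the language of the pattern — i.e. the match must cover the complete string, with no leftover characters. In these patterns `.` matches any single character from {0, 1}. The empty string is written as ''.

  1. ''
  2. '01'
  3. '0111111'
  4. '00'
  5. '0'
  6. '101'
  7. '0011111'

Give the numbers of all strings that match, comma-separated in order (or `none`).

1 → match
2 → match
3 → match
4 → match
5 → no match
6 → match
7 → match

1, 2, 3, 4, 6, 7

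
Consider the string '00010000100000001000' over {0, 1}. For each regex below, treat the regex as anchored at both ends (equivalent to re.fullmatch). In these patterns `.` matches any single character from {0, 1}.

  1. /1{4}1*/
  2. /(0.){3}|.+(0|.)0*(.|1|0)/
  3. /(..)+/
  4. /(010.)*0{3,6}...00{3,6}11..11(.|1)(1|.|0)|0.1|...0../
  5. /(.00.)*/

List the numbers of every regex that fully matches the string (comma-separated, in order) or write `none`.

1 → no match — must start with '1'
2 → match
3 → match
4 → no match
5 → match

2, 3, 5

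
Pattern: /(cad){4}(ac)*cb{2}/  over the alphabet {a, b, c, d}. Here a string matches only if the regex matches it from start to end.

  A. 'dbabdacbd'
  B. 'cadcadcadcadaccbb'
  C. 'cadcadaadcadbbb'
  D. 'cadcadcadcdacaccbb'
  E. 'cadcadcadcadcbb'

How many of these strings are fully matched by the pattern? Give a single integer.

A → no match — must start with 'cad'
B → match
C → no match
D → no match
E → match
Total matched: 2

2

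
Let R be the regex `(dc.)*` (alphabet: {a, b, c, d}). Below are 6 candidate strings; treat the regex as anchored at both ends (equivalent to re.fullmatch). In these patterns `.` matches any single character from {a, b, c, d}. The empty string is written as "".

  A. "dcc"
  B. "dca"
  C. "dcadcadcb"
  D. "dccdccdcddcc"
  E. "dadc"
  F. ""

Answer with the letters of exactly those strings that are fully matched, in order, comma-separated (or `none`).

A, B, C, D, F

A → match
B → match
C → match
D → match
E → no match
F → match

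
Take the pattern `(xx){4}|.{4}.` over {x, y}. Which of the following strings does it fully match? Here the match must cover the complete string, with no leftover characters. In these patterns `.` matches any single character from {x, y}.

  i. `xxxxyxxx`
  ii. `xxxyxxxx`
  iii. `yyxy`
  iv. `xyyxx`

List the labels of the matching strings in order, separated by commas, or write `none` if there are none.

i → no match
ii → no match
iii → no match
iv → match

iv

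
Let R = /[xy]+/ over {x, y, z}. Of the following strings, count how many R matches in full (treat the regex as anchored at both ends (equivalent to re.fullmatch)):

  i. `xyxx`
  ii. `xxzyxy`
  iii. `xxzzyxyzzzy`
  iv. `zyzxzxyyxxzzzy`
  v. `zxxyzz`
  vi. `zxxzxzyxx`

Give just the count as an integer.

i → match
ii → no match
iii → no match
iv → no match
v → no match
vi → no match
Total matched: 1

1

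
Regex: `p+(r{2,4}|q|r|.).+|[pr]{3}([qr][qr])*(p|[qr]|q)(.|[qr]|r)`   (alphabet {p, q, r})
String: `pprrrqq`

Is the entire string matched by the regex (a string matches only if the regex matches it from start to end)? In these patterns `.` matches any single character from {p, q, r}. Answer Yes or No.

Yes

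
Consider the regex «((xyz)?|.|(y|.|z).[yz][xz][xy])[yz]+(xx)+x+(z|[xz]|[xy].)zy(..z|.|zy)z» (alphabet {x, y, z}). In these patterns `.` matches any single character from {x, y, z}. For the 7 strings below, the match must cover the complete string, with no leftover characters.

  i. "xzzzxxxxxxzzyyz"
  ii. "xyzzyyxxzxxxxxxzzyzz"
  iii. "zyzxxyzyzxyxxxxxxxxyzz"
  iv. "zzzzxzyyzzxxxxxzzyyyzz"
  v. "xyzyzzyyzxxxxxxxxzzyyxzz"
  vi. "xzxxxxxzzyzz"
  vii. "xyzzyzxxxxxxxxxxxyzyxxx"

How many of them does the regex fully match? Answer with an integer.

i → match
ii → no match
iii → no match
iv → match
v → match
vi. "xzxxxxxzzyzz" → match
vii → no match — must end with "z"
Total matched: 4

4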